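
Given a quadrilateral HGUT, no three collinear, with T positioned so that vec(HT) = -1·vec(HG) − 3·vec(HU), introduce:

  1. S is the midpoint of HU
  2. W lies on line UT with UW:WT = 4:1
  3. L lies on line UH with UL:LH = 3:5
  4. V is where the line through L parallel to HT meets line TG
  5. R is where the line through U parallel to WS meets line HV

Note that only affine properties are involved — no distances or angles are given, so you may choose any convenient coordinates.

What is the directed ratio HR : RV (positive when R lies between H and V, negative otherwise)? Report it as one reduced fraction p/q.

Set H = (0, 0), G = (1, 0), U = (0, 1), T = (-1, -3); any affine frame gives the same invariant.
1. S is the midpoint of HU ⇒ S = (0, 1/2)
2. W lies on line UT with UW:WT = 4:1 ⇒ W = (-4/5, -11/5)
3. L lies on line UH with UL:LH = 3:5 ⇒ L = (0, 5/8)
4. V is where the line through L parallel to HT meets line TG ⇒ V = (-17/12, -29/8)
5. R is where the line through U parallel to WS meets line HV ⇒ R = (-136/111, -116/37)
R = H + t·(V−H) with t = 32/37, so HR:RV = t:(1−t) = 32/37:5/37

HR:RV = 32/5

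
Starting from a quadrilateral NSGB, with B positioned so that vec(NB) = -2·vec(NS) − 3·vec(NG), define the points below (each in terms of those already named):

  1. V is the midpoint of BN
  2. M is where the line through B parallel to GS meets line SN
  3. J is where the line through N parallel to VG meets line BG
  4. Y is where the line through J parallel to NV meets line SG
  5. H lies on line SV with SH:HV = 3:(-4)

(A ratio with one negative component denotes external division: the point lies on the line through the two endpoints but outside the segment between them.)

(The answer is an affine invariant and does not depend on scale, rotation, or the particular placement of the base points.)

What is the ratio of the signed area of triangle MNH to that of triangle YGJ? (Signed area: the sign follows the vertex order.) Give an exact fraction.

Work in coordinates with N = (0, 0), S = (1, 0), G = (0, 1), B = (-2, -3).
1. V is the midpoint of BN ⇒ V = (-1, -3/2)
2. M is where the line through B parallel to GS meets line SN ⇒ M = (-5, 0)
3. J is where the line through N parallel to VG meets line BG ⇒ J = (2, 5)
4. Y is where the line through J parallel to NV meets line SG ⇒ Y = (-2/5, 7/5)
5. H lies on line SV with SH:HV = 3:(-4) ⇒ H = (7, 9/2)
2·[MNH] = 45/2, 2·[YGJ] = 12/5
[MNH]:[YGJ] = 45/2:12/5 = 75/8

[MNH]:[YGJ] = 75/8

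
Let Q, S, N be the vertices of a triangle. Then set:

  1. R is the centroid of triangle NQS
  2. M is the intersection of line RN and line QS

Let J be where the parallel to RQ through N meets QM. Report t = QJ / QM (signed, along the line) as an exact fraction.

t = -2

Assign Q = (0, 0), S = (1, 0), N = (0, 1) — the answer is frame-independent, so this choice is without loss of generality.
1. R is the centroid of triangle NQS ⇒ R = (1/3, 1/3)
2. M is the intersection of line RN and line QS ⇒ M = (1/2, 0)
through N parallel to RQ: direction (-1/3, -1/3); meets QM at J = (-1, 0)
J = Q + t·(M−Q) with t = -2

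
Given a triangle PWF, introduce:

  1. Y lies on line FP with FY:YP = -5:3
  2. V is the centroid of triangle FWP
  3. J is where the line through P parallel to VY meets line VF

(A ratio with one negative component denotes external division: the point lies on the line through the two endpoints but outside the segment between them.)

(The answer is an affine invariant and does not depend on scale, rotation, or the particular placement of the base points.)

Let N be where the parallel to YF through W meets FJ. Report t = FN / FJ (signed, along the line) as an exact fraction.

t = 15/2

Assign P = (0, 0), W = (1, 0), F = (0, 1) — the answer is frame-independent, so this choice is without loss of generality.
1. Y lies on line FP with FY:YP = -5:3 ⇒ Y = (0, -3/2)
2. V is the centroid of triangle FWP ⇒ V = (1/3, 1/3)
3. J is where the line through P parallel to VY meets line VF ⇒ J = (2/15, 11/15)
through W parallel to YF: direction (0, 5/2); meets FJ at N = (1, -1)
N = F + t·(J−F) with t = 15/2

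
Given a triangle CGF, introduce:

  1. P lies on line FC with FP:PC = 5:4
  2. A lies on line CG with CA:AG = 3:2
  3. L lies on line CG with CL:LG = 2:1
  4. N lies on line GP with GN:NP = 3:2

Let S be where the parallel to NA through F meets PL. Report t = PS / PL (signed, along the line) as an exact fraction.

Work in coordinates with C = (0, 0), G = (1, 0), F = (0, 1).
1. P lies on line FC with FP:PC = 5:4 ⇒ P = (0, 4/9)
2. A lies on line CG with CA:AG = 3:2 ⇒ A = (3/5, 0)
3. L lies on line CG with CL:LG = 2:1 ⇒ L = (2/3, 0)
4. N lies on line GP with GN:NP = 3:2 ⇒ N = (2/5, 4/15)
through F parallel to NA: direction (1/5, -4/15); meets PL at S = (5/6, -1/9)
S = P + t·(L−P) with t = 5/4

t = 5/4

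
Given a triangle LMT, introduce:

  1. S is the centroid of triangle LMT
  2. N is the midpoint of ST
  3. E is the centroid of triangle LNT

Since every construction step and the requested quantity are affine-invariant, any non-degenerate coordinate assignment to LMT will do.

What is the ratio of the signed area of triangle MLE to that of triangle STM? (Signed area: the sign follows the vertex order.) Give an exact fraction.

[MLE]:[STM] = 5/3

Set L = (0, 0), M = (1, 0), T = (0, 1); any affine frame gives the same invariant.
1. S is the centroid of triangle LMT ⇒ S = (1/3, 1/3)
2. N is the midpoint of ST ⇒ N = (1/6, 2/3)
3. E is the centroid of triangle LNT ⇒ E = (1/18, 5/9)
2·[MLE] = -5/9, 2·[STM] = -1/3
[MLE]:[STM] = -5/9:-1/3 = 5/3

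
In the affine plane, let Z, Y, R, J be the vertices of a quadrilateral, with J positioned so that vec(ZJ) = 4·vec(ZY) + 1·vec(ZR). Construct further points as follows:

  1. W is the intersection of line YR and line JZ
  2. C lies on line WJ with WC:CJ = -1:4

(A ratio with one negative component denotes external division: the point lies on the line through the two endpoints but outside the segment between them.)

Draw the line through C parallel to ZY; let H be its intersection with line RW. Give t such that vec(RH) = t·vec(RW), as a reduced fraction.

Work in coordinates with Z = (0, 0), Y = (1, 0), R = (0, 1), J = (4, 1).
1. W is the intersection of line YR and line JZ ⇒ W = (4/5, 1/5)
2. C lies on line WJ with WC:CJ = -1:4 ⇒ C = (-4/15, -1/15)
through C parallel to ZY: direction (1, 0); meets RW at H = (16/15, -1/15)
H = R + t·(W−R) with t = 4/3

t = 4/3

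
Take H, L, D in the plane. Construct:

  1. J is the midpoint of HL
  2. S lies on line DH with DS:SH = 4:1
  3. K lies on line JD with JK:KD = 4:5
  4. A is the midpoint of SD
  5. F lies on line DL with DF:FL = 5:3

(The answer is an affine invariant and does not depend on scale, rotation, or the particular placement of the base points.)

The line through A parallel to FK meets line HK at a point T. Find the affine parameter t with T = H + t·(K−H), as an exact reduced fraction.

Choose coordinates H = (0, 0), L = (1, 0), D = (0, 1).
1. J is the midpoint of HL ⇒ J = (1/2, 0)
2. S lies on line DH with DS:SH = 4:1 ⇒ S = (0, 1/5)
3. K lies on line JD with JK:KD = 4:5 ⇒ K = (5/18, 4/9)
4. A is the midpoint of SD ⇒ A = (0, 3/5)
5. F lies on line DL with DF:FL = 5:3 ⇒ F = (5/8, 3/8)
through A parallel to FK: direction (-25/72, 5/72); meets HK at T = (1/3, 8/15)
T = H + t·(K−H) with t = 6/5

t = 6/5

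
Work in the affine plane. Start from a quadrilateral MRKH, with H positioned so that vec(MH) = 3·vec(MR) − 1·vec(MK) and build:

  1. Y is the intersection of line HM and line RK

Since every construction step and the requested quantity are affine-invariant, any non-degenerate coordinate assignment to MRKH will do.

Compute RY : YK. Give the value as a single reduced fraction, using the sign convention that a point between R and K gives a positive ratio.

RY:YK = -1/3

Assign M = (0, 0), R = (1, 0), K = (0, 1), H = (3, -1) — the answer is frame-independent, so this choice is without loss of generality.
1. Y is the intersection of line HM and line RK ⇒ Y = (3/2, -1/2)
Y = R + t·(K−R) with t = -1/2, so RY:YK = t:(1−t) = -1/2:3/2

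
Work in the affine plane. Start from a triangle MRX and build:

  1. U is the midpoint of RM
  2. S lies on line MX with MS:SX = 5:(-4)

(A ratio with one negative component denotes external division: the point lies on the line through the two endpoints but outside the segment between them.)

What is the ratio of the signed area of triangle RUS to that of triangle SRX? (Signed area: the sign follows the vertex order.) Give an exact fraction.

[RUS]:[SRX] = 5/8

Work in coordinates with M = (0, 0), R = (1, 0), X = (0, 1).
1. U is the midpoint of RM ⇒ U = (1/2, 0)
2. S lies on line MX with MS:SX = 5:(-4) ⇒ S = (0, 5)
2·[RUS] = -5/2, 2·[SRX] = -4
[RUS]:[SRX] = -5/2:-4 = 5/8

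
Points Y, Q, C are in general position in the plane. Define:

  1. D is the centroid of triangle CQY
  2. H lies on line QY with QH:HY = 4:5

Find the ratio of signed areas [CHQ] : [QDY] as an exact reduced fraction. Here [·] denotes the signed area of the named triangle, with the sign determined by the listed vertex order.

[CHQ]:[QDY] = 4/3

Set Y = (0, 0), Q = (1, 0), C = (0, 1); any affine frame gives the same invariant.
1. D is the centroid of triangle CQY ⇒ D = (1/3, 1/3)
2. H lies on line QY with QH:HY = 4:5 ⇒ H = (5/9, 0)
2·[CHQ] = 4/9, 2·[QDY] = 1/3
[CHQ]:[QDY] = 4/9:1/3 = 4/3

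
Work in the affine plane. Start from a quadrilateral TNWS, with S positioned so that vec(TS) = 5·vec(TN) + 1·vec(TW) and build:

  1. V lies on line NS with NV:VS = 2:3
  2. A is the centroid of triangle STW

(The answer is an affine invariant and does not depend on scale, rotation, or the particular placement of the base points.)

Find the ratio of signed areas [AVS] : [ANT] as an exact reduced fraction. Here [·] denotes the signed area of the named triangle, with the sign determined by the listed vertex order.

Set T = (0, 0), N = (1, 0), W = (0, 1), S = (5, 1); any affine frame gives the same invariant.
1. V lies on line NS with NV:VS = 2:3 ⇒ V = (13/5, 2/5)
2. A is the centroid of triangle STW ⇒ A = (5/3, 2/3)
2·[AVS] = 6/5, 2·[ANT] = -2/3
[AVS]:[ANT] = 6/5:-2/3 = -9/5

[AVS]:[ANT] = -9/5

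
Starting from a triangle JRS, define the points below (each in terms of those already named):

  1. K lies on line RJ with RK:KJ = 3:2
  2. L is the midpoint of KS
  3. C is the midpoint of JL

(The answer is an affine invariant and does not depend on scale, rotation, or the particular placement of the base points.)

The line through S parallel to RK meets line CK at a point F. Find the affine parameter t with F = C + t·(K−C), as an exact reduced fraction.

t = -3

Choose coordinates J = (0, 0), R = (1, 0), S = (0, 1).
1. K lies on line RJ with RK:KJ = 3:2 ⇒ K = (2/5, 0)
2. L is the midpoint of KS ⇒ L = (1/5, 1/2)
3. C is the midpoint of JL ⇒ C = (1/10, 1/4)
through S parallel to RK: direction (-3/5, 0); meets CK at F = (-4/5, 1)
F = C + t·(K−C) with t = -3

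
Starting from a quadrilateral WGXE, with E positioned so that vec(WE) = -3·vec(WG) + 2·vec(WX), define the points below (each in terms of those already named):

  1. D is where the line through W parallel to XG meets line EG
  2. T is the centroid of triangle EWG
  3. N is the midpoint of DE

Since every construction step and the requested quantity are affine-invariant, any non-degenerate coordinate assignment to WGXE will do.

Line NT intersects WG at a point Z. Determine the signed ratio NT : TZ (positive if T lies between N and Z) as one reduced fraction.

NT:TZ = 5/4

Assign W = (0, 0), G = (1, 0), X = (0, 1), E = (-3, 2) — the answer is frame-independent, so this choice is without loss of generality.
1. D is where the line through W parallel to XG meets line EG ⇒ D = (-1, 1)
2. T is the centroid of triangle EWG ⇒ T = (-2/3, 2/3)
3. N is the midpoint of DE ⇒ N = (-2, 3/2)
line NT meets WG at Z = (2/5, 0)
T = N + t·(Z−N) with t = 5/9, so NT:TZ = 5/9:4/9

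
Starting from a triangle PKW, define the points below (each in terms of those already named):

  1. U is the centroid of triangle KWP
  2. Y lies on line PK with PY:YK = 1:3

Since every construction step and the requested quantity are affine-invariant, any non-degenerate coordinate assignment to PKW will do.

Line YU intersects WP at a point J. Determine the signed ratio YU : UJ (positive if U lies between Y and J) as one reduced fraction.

Work in coordinates with P = (0, 0), K = (1, 0), W = (0, 1).
1. U is the centroid of triangle KWP ⇒ U = (1/3, 1/3)
2. Y lies on line PK with PY:YK = 1:3 ⇒ Y = (1/4, 0)
line YU meets WP at J = (0, -1)
U = Y + t·(J−Y) with t = -1/3, so YU:UJ = -1/3:4/3

YU:UJ = -1/4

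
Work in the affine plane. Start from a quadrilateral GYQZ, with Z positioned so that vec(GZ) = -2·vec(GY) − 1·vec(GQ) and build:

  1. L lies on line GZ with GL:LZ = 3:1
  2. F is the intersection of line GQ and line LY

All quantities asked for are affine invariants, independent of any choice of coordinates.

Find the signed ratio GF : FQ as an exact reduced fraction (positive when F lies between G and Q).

GF:FQ = -3/13

Assign G = (0, 0), Y = (1, 0), Q = (0, 1), Z = (-2, -1) — the answer is frame-independent, so this choice is without loss of generality.
1. L lies on line GZ with GL:LZ = 3:1 ⇒ L = (-3/2, -3/4)
2. F is the intersection of line GQ and line LY ⇒ F = (0, -3/10)
F = G + t·(Q−G) with t = -3/10, so GF:FQ = t:(1−t) = -3/10:13/10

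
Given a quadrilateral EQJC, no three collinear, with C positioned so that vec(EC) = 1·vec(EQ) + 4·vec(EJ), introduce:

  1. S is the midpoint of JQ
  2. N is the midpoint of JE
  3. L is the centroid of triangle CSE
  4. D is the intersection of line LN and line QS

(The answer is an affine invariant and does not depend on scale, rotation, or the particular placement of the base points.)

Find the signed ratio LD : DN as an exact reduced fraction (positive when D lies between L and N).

Choose coordinates E = (0, 0), Q = (1, 0), J = (0, 1), C = (1, 4).
1. S is the midpoint of JQ ⇒ S = (1/2, 1/2)
2. N is the midpoint of JE ⇒ N = (0, 1/2)
3. L is the centroid of triangle CSE ⇒ L = (1/2, 3/2)
4. D is the intersection of line LN and line QS ⇒ D = (1/6, 5/6)
D = L + t·(N−L) with t = 2/3, so LD:DN = t:(1−t) = 2/3:1/3

LD:DN = 2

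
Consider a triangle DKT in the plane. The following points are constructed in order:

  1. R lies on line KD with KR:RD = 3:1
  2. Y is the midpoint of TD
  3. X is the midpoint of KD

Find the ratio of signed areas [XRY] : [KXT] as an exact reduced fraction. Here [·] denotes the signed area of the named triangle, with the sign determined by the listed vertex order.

[XRY]:[KXT] = 1/4

Assign D = (0, 0), K = (1, 0), T = (0, 1) — the answer is frame-independent, so this choice is without loss of generality.
1. R lies on line KD with KR:RD = 3:1 ⇒ R = (1/4, 0)
2. Y is the midpoint of TD ⇒ Y = (0, 1/2)
3. X is the midpoint of KD ⇒ X = (1/2, 0)
2·[XRY] = -1/8, 2·[KXT] = -1/2
[XRY]:[KXT] = -1/8:-1/2 = 1/4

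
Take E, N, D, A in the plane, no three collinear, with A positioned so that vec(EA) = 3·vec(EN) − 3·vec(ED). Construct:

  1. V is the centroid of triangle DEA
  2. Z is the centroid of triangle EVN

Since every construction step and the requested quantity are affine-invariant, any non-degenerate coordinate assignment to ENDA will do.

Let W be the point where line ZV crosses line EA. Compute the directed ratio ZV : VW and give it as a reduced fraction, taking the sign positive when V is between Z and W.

ZV:VW = 1/3

Set E = (0, 0), N = (1, 0), D = (0, 1), A = (3, -3); any affine frame gives the same invariant.
1. V is the centroid of triangle DEA ⇒ V = (1, -2/3)
2. Z is the centroid of triangle EVN ⇒ Z = (2/3, -2/9)
line ZV meets EA at W = (2, -2)
V = Z + t·(W−Z) with t = 1/4, so ZV:VW = 1/4:3/4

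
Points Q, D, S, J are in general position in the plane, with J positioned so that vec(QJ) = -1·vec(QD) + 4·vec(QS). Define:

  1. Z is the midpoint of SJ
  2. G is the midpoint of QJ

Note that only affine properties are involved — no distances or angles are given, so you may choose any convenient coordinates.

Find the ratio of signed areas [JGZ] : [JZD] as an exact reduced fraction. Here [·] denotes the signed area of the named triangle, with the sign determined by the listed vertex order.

Assign Q = (0, 0), D = (1, 0), S = (0, 1), J = (-1, 4) — the answer is frame-independent, so this choice is without loss of generality.
1. Z is the midpoint of SJ ⇒ Z = (-1/2, 5/2)
2. G is the midpoint of QJ ⇒ G = (-1/2, 2)
2·[JGZ] = 1/4, 2·[JZD] = 1
[JGZ]:[JZD] = 1/4:1 = 1/4

[JGZ]:[JZD] = 1/4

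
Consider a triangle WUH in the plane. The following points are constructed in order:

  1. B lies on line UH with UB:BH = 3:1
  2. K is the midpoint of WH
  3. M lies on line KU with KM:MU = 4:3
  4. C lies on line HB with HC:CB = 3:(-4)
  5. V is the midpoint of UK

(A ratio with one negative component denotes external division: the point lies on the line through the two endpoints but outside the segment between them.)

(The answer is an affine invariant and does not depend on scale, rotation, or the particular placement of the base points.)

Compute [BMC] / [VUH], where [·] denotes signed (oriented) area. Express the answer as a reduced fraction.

[BMC]:[VUH] = -6/7

Assign W = (0, 0), U = (1, 0), H = (0, 1) — the answer is frame-independent, so this choice is without loss of generality.
1. B lies on line UH with UB:BH = 3:1 ⇒ B = (1/4, 3/4)
2. K is the midpoint of WH ⇒ K = (0, 1/2)
3. M lies on line KU with KM:MU = 4:3 ⇒ M = (4/7, 3/14)
4. C lies on line HB with HC:CB = 3:(-4) ⇒ C = (-3/4, 7/4)
5. V is the midpoint of UK ⇒ V = (1/2, 1/4)
2·[BMC] = -3/14, 2·[VUH] = 1/4
[BMC]:[VUH] = -3/14:1/4 = -6/7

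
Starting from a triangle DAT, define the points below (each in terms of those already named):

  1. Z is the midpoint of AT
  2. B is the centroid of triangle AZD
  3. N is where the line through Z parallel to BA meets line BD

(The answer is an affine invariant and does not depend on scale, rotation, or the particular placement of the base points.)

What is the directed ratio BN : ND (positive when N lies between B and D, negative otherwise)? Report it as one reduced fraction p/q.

BN:ND = -1/2

Choose coordinates D = (0, 0), A = (1, 0), T = (0, 1).
1. Z is the midpoint of AT ⇒ Z = (1/2, 1/2)
2. B is the centroid of triangle AZD ⇒ B = (1/2, 1/6)
3. N is where the line through Z parallel to BA meets line BD ⇒ N = (1, 1/3)
N = B + t·(D−B) with t = -1, so BN:ND = t:(1−t) = -1:2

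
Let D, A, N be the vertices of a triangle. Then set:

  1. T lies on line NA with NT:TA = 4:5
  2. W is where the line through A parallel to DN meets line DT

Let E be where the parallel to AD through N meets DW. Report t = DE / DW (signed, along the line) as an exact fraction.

t = 4/5

Choose coordinates D = (0, 0), A = (1, 0), N = (0, 1).
1. T lies on line NA with NT:TA = 4:5 ⇒ T = (4/9, 5/9)
2. W is where the line through A parallel to DN meets line DT ⇒ W = (1, 5/4)
through N parallel to AD: direction (-1, 0); meets DW at E = (4/5, 1)
E = D + t·(W−D) with t = 4/5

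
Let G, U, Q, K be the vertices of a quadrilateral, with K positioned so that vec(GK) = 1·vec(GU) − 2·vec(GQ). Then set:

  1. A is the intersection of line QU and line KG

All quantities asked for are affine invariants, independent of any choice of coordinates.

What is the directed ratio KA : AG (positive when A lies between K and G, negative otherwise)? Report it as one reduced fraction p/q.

Work in coordinates with G = (0, 0), U = (1, 0), Q = (0, 1), K = (1, -2).
1. A is the intersection of line QU and line KG ⇒ A = (-1, 2)
A = K + t·(G−K) with t = 2, so KA:AG = t:(1−t) = 2:-1

KA:AG = -2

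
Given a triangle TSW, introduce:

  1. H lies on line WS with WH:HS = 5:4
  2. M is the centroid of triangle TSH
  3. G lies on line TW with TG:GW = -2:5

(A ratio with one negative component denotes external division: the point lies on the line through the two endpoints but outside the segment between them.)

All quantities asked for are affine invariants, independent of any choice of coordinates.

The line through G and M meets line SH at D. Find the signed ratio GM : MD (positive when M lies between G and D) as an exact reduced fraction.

Assign T = (0, 0), S = (1, 0), W = (0, 1) — the answer is frame-independent, so this choice is without loss of generality.
1. H lies on line WS with WH:HS = 5:4 ⇒ H = (5/9, 4/9)
2. M is the centroid of triangle TSH ⇒ M = (14/27, 4/27)
3. G lies on line TW with TG:GW = -2:5 ⇒ G = (0, -2/3)
line GM meets SH at D = (35/54, 19/54)
M = G + t·(D−G) with t = 4/5, so GM:MD = 4/5:1/5

GM:MD = 4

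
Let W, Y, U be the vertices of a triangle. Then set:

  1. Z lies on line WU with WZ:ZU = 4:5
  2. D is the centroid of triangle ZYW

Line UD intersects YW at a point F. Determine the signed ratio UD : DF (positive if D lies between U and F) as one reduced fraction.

Work in coordinates with W = (0, 0), Y = (1, 0), U = (0, 1).
1. Z lies on line WU with WZ:ZU = 4:5 ⇒ Z = (0, 4/9)
2. D is the centroid of triangle ZYW ⇒ D = (1/3, 4/27)
line UD meets YW at F = (9/23, 0)
D = U + t·(F−U) with t = 23/27, so UD:DF = 23/27:4/27

UD:DF = 23/4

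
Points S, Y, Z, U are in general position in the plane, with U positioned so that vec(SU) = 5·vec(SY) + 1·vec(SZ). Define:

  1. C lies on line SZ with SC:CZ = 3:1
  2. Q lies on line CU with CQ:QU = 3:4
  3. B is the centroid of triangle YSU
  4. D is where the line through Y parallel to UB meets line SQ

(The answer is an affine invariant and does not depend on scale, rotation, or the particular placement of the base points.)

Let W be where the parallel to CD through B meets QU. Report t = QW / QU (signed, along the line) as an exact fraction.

Work in coordinates with S = (0, 0), Y = (1, 0), Z = (0, 1), U = (5, 1).
1. C lies on line SZ with SC:CZ = 3:1 ⇒ C = (0, 3/4)
2. Q lies on line CU with CQ:QU = 3:4 ⇒ Q = (15/7, 6/7)
3. B is the centroid of triangle YSU ⇒ B = (2, 1/3)
4. D is where the line through Y parallel to UB meets line SQ ⇒ D = (-5/4, -1/2)
through B parallel to CD: direction (-5/4, -5/4); meets QU at W = (145/57, 50/57)
W = Q + t·(U−Q) with t = 8/57

t = 8/57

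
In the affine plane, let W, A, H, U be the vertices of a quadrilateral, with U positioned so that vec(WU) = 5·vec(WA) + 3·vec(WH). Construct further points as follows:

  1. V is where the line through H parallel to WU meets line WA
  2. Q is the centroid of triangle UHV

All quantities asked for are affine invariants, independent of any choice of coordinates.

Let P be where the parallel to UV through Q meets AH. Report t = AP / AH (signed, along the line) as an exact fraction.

Work in coordinates with W = (0, 0), A = (1, 0), H = (0, 1), U = (5, 3).
1. V is where the line through H parallel to WU meets line WA ⇒ V = (-5/3, 0)
2. Q is the centroid of triangle UHV ⇒ Q = (10/9, 4/3)
through Q parallel to UV: direction (-20/3, -3); meets AH at P = (10/87, 77/87)
P = A + t·(H−A) with t = 77/87

t = 77/87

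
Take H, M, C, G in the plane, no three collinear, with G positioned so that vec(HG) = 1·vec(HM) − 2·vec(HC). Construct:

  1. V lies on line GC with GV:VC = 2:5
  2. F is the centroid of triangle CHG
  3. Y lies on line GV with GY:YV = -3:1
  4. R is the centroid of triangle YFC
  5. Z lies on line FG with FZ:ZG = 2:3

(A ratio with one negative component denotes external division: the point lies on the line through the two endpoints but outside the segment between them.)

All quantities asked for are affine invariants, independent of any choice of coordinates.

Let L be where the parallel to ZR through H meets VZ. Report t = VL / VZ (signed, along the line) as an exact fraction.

Assign H = (0, 0), M = (1, 0), C = (0, 1), G = (1, -2) — the answer is frame-independent, so this choice is without loss of generality.
1. V lies on line GC with GV:VC = 2:5 ⇒ V = (5/7, -8/7)
2. F is the centroid of triangle CHG ⇒ F = (1/3, -1/3)
3. Y lies on line GV with GY:YV = -3:1 ⇒ Y = (4/7, -5/7)
4. R is the centroid of triangle YFC ⇒ R = (19/63, -1/63)
5. Z lies on line FG with FZ:ZG = 2:3 ⇒ Z = (3/5, -1)
through H parallel to ZR: direction (-94/315, 62/63); meets VZ at L = (47/385, -31/77)
L = V + t·(Z−V) with t = 57/11

t = 57/11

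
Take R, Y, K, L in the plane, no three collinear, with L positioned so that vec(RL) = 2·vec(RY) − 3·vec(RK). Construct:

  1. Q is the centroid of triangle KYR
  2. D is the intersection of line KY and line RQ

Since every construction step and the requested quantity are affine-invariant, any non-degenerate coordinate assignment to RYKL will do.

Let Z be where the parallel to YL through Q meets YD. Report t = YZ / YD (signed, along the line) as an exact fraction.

t = 5/3

Choose coordinates R = (0, 0), Y = (1, 0), K = (0, 1), L = (2, -3).
1. Q is the centroid of triangle KYR ⇒ Q = (1/3, 1/3)
2. D is the intersection of line KY and line RQ ⇒ D = (1/2, 1/2)
through Q parallel to YL: direction (1, -3); meets YD at Z = (1/6, 5/6)
Z = Y + t·(D−Y) with t = 5/3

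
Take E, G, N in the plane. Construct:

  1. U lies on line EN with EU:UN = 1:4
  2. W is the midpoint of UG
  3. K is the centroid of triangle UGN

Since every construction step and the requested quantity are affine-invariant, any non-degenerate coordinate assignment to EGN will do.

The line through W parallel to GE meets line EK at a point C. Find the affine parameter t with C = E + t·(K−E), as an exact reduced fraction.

Assign E = (0, 0), G = (1, 0), N = (0, 1) — the answer is frame-independent, so this choice is without loss of generality.
1. U lies on line EN with EU:UN = 1:4 ⇒ U = (0, 1/5)
2. W is the midpoint of UG ⇒ W = (1/2, 1/10)
3. K is the centroid of triangle UGN ⇒ K = (1/3, 2/5)
through W parallel to GE: direction (-1, 0); meets EK at C = (1/12, 1/10)
C = E + t·(K−E) with t = 1/4

t = 1/4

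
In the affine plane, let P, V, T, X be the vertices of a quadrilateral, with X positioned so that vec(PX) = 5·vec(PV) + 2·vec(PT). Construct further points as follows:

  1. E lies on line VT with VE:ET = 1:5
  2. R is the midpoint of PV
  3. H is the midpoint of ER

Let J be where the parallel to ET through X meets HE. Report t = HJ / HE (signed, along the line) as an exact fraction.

Set P = (0, 0), V = (1, 0), T = (0, 1), X = (5, 2); any affine frame gives the same invariant.
1. E lies on line VT with VE:ET = 1:5 ⇒ E = (5/6, 1/6)
2. R is the midpoint of PV ⇒ R = (1/2, 0)
3. H is the midpoint of ER ⇒ H = (2/3, 1/12)
through X parallel to ET: direction (-5/6, 5/6); meets HE at J = (29/6, 13/6)
J = H + t·(E−H) with t = 25

t = 25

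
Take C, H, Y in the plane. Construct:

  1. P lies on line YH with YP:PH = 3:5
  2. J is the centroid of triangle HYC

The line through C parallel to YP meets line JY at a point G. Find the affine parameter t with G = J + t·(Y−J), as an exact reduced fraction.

Set C = (0, 0), H = (1, 0), Y = (0, 1); any affine frame gives the same invariant.
1. P lies on line YH with YP:PH = 3:5 ⇒ P = (3/8, 5/8)
2. J is the centroid of triangle HYC ⇒ J = (1/3, 1/3)
through C parallel to YP: direction (3/8, -3/8); meets JY at G = (1, -1)
G = J + t·(Y−J) with t = -2

t = -2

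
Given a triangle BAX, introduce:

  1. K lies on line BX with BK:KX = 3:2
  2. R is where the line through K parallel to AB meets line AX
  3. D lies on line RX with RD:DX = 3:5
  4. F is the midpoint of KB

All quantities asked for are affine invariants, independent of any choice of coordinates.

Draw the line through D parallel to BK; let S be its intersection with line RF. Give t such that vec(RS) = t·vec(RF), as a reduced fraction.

Choose coordinates B = (0, 0), A = (1, 0), X = (0, 1).
1. K lies on line BX with BK:KX = 3:2 ⇒ K = (0, 3/5)
2. R is where the line through K parallel to AB meets line AX ⇒ R = (2/5, 3/5)
3. D lies on line RX with RD:DX = 3:5 ⇒ D = (1/4, 3/4)
4. F is the midpoint of KB ⇒ F = (0, 3/10)
through D parallel to BK: direction (0, 3/5); meets RF at S = (1/4, 39/80)
S = R + t·(F−R) with t = 3/8

t = 3/8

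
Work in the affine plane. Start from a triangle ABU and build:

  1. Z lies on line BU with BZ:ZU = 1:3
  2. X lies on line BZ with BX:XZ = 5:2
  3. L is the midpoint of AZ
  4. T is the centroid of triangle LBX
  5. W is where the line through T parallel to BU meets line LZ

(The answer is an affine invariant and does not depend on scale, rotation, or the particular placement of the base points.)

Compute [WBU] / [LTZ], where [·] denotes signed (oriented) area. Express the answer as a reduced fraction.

Work in coordinates with A = (0, 0), B = (1, 0), U = (0, 1).
1. Z lies on line BU with BZ:ZU = 1:3 ⇒ Z = (3/4, 1/4)
2. X lies on line BZ with BX:XZ = 5:2 ⇒ X = (23/28, 5/28)
3. L is the midpoint of AZ ⇒ L = (3/8, 1/8)
4. T is the centroid of triangle LBX ⇒ T = (41/56, 17/168)
5. W is where the line through T parallel to BU meets line LZ ⇒ W = (5/8, 5/24)
2·[WBU] = 1/6, 2·[LTZ] = 3/56
[WBU]:[LTZ] = 1/6:3/56 = 28/9

[WBU]:[LTZ] = 28/9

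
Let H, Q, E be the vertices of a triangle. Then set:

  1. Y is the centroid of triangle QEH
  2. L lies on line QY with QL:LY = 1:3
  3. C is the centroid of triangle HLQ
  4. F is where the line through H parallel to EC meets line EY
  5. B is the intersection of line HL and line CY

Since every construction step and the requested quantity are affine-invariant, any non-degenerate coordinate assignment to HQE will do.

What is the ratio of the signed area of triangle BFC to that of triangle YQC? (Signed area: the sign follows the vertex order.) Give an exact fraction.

[BFC]:[YQC] = -19/40

Choose coordinates H = (0, 0), Q = (1, 0), E = (0, 1).
1. Y is the centroid of triangle QEH ⇒ Y = (1/3, 1/3)
2. L lies on line QY with QL:LY = 1:3 ⇒ L = (5/6, 1/12)
3. C is the centroid of triangle HLQ ⇒ C = (11/18, 1/36)
4. F is where the line through H parallel to EC meets line EY ⇒ F = (22/9, -35/9)
5. B is the intersection of line HL and line CY ⇒ B = (7/12, 7/120)
2·[BFC] = 19/360, 2·[YQC] = -1/9
[BFC]:[YQC] = 19/360:-1/9 = -19/40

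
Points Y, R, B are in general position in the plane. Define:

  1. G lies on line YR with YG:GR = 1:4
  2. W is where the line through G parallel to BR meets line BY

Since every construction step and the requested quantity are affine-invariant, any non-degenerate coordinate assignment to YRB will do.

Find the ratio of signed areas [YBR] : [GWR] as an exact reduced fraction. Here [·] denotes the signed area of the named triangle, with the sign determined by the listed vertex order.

Work in coordinates with Y = (0, 0), R = (1, 0), B = (0, 1).
1. G lies on line YR with YG:GR = 1:4 ⇒ G = (1/5, 0)
2. W is where the line through G parallel to BR meets line BY ⇒ W = (0, 1/5)
2·[YBR] = -1, 2·[GWR] = -4/25
[YBR]:[GWR] = -1:-4/25 = 25/4

[YBR]:[GWR] = 25/4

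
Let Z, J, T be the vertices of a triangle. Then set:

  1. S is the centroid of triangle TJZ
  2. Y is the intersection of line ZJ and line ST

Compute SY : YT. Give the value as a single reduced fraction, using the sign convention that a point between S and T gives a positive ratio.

SY:YT = -1/3

Work in coordinates with Z = (0, 0), J = (1, 0), T = (0, 1).
1. S is the centroid of triangle TJZ ⇒ S = (1/3, 1/3)
2. Y is the intersection of line ZJ and line ST ⇒ Y = (1/2, 0)
Y = S + t·(T−S) with t = -1/2, so SY:YT = t:(1−t) = -1/2:3/2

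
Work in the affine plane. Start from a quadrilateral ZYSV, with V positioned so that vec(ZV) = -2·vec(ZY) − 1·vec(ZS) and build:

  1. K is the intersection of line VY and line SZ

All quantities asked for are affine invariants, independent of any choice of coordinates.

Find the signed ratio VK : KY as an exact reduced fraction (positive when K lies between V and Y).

Set Z = (0, 0), Y = (1, 0), S = (0, 1), V = (-2, -1); any affine frame gives the same invariant.
1. K is the intersection of line VY and line SZ ⇒ K = (0, -1/3)
K = V + t·(Y−V) with t = 2/3, so VK:KY = t:(1−t) = 2/3:1/3

VK:KY = 2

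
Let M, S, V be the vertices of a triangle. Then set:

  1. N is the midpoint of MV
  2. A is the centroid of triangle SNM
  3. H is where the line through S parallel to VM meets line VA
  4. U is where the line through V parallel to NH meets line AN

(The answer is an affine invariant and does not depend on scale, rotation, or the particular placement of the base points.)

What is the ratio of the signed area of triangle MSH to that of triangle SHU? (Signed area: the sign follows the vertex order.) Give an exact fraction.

Work in coordinates with M = (0, 0), S = (1, 0), V = (0, 1).
1. N is the midpoint of MV ⇒ N = (0, 1/2)
2. A is the centroid of triangle SNM ⇒ A = (1/3, 1/6)
3. H is where the line through S parallel to VM meets line VA ⇒ H = (1, -3/2)
4. U is where the line through V parallel to NH meets line AN ⇒ U = (1/2, 0)
2·[MSH] = -3/2, 2·[SHU] = -3/4
[MSH]:[SHU] = -3/2:-3/4 = 2

[MSH]:[SHU] = 2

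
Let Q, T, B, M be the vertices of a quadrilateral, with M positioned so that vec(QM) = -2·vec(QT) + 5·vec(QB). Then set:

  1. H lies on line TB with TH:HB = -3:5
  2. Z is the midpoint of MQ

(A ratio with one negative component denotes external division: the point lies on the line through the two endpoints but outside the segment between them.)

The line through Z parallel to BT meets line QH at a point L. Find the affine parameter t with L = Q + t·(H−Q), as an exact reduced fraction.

t = 3/2

Work in coordinates with Q = (0, 0), T = (1, 0), B = (0, 1), M = (-2, 5).
1. H lies on line TB with TH:HB = -3:5 ⇒ H = (5/2, -3/2)
2. Z is the midpoint of MQ ⇒ Z = (-1, 5/2)
through Z parallel to BT: direction (1, -1); meets QH at L = (15/4, -9/4)
L = Q + t·(H−Q) with t = 3/2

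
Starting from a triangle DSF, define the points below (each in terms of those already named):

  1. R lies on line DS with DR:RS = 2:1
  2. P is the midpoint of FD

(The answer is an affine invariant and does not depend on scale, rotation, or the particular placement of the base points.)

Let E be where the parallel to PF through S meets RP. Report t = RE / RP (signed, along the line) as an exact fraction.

Set D = (0, 0), S = (1, 0), F = (0, 1); any affine frame gives the same invariant.
1. R lies on line DS with DR:RS = 2:1 ⇒ R = (2/3, 0)
2. P is the midpoint of FD ⇒ P = (0, 1/2)
through S parallel to PF: direction (0, 1/2); meets RP at E = (1, -1/4)
E = R + t·(P−R) with t = -1/2

t = -1/2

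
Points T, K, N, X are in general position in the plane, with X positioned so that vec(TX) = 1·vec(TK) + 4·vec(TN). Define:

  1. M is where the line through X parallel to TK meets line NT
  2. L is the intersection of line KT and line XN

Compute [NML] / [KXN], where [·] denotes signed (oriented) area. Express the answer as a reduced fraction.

Set T = (0, 0), K = (1, 0), N = (0, 1), X = (1, 4); any affine frame gives the same invariant.
1. M is where the line through X parallel to TK meets line NT ⇒ M = (0, 4)
2. L is the intersection of line KT and line XN ⇒ L = (-1/3, 0)
2·[NML] = 1, 2·[KXN] = 4
[NML]:[KXN] = 1:4 = 1/4

[NML]:[KXN] = 1/4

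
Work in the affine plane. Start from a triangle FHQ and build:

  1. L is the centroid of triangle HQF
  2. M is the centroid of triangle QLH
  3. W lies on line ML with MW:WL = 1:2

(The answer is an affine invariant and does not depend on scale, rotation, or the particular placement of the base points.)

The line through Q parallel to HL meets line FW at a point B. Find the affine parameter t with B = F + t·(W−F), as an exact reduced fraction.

Choose coordinates F = (0, 0), H = (1, 0), Q = (0, 1).
1. L is the centroid of triangle HQF ⇒ L = (1/3, 1/3)
2. M is the centroid of triangle QLH ⇒ M = (4/9, 4/9)
3. W lies on line ML with MW:WL = 1:2 ⇒ W = (11/27, 11/27)
through Q parallel to HL: direction (-2/3, 1/3); meets FW at B = (2/3, 2/3)
B = F + t·(W−F) with t = 18/11

t = 18/11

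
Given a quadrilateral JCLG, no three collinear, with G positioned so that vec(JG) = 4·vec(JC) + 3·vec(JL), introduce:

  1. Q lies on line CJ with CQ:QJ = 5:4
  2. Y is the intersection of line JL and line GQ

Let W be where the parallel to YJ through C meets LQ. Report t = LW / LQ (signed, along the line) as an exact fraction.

Set J = (0, 0), C = (1, 0), L = (0, 1), G = (4, 3); any affine frame gives the same invariant.
1. Q lies on line CJ with CQ:QJ = 5:4 ⇒ Q = (4/9, 0)
2. Y is the intersection of line JL and line GQ ⇒ Y = (0, -3/8)
through C parallel to YJ: direction (0, 3/8); meets LQ at W = (1, -5/4)
W = L + t·(Q−L) with t = 9/4

t = 9/4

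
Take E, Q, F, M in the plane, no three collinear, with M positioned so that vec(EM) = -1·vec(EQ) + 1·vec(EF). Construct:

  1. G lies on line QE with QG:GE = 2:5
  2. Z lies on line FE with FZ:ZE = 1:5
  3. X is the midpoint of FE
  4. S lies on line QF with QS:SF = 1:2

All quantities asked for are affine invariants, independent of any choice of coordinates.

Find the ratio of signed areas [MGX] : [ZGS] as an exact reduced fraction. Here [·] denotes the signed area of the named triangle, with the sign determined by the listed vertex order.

Work in coordinates with E = (0, 0), Q = (1, 0), F = (0, 1), M = (-1, 1).
1. G lies on line QE with QG:GE = 2:5 ⇒ G = (5/7, 0)
2. Z lies on line FE with FZ:ZE = 1:5 ⇒ Z = (0, 5/6)
3. X is the midpoint of FE ⇒ X = (0, 1/2)
4. S lies on line QF with QS:SF = 1:2 ⇒ S = (2/3, 1/3)
2·[MGX] = 1/7, 2·[ZGS] = 25/126
[MGX]:[ZGS] = 1/7:25/126 = 18/25

[MGX]:[ZGS] = 18/25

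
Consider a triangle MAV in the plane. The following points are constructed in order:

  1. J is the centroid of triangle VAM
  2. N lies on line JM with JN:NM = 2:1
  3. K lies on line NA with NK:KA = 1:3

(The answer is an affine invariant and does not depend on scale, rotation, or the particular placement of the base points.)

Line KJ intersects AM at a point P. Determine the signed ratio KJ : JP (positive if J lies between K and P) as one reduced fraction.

KJ:JP = -3/4

Work in coordinates with M = (0, 0), A = (1, 0), V = (0, 1).
1. J is the centroid of triangle VAM ⇒ J = (1/3, 1/3)
2. N lies on line JM with JN:NM = 2:1 ⇒ N = (1/9, 1/9)
3. K lies on line NA with NK:KA = 1:3 ⇒ K = (1/3, 1/12)
line KJ meets AM at P = (1/3, 0)
J = K + t·(P−K) with t = -3, so KJ:JP = -3:4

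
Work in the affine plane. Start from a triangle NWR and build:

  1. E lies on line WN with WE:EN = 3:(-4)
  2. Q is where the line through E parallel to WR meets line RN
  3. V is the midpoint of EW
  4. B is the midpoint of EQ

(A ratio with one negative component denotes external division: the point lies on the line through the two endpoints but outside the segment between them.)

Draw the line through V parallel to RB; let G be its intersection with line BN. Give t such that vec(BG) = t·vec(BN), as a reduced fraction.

Assign N = (0, 0), W = (1, 0), R = (0, 1) — the answer is frame-independent, so this choice is without loss of generality.
1. E lies on line WN with WE:EN = 3:(-4) ⇒ E = (4, 0)
2. Q is where the line through E parallel to WR meets line RN ⇒ Q = (0, 4)
3. V is the midpoint of EW ⇒ V = (5/2, 0)
4. B is the midpoint of EQ ⇒ B = (2, 2)
through V parallel to RB: direction (2, 1); meets BN at G = (-5/2, -5/2)
G = B + t·(N−B) with t = 9/4

t = 9/4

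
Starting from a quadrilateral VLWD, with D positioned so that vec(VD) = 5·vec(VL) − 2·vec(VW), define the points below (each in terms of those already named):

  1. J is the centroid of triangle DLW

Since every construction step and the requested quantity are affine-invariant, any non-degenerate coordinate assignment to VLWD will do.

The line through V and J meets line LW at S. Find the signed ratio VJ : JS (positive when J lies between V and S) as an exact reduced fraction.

VJ:JS = -5/2

Work in coordinates with V = (0, 0), L = (1, 0), W = (0, 1), D = (5, -2).
1. J is the centroid of triangle DLW ⇒ J = (2, -1/3)
line VJ meets LW at S = (6/5, -1/5)
J = V + t·(S−V) with t = 5/3, so VJ:JS = 5/3:-2/3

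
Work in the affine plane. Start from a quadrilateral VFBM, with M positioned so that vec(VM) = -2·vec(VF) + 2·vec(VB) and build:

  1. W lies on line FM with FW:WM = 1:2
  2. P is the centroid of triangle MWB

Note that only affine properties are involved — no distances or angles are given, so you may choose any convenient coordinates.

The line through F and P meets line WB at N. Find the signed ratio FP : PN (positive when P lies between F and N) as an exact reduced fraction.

FP:PN = -5/2

Assign V = (0, 0), F = (1, 0), B = (0, 1), M = (-2, 2) — the answer is frame-independent, so this choice is without loss of generality.
1. W lies on line FM with FW:WM = 1:2 ⇒ W = (0, 2/3)
2. P is the centroid of triangle MWB ⇒ P = (-2/3, 11/9)
line FP meets WB at N = (0, 11/15)
P = F + t·(N−F) with t = 5/3, so FP:PN = 5/3:-2/3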